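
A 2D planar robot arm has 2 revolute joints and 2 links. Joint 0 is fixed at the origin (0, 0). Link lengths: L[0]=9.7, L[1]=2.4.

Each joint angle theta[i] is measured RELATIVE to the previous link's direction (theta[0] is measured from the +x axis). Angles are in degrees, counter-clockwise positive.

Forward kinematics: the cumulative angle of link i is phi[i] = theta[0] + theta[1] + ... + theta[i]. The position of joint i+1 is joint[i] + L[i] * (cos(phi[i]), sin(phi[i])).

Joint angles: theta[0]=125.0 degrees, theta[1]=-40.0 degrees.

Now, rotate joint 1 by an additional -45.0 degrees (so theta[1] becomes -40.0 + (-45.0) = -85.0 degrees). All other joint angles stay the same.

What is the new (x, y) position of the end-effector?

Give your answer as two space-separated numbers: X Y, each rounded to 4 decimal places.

joint[0] = (0.0000, 0.0000)  (base)
link 0: phi[0] = 125 = 125 deg
  cos(125 deg) = -0.5736, sin(125 deg) = 0.8192
  joint[1] = (0.0000, 0.0000) + 9.7 * (-0.5736, 0.8192) = (0.0000 + -5.5637, 0.0000 + 7.9458) = (-5.5637, 7.9458)
link 1: phi[1] = 125 + -85 = 40 deg
  cos(40 deg) = 0.7660, sin(40 deg) = 0.6428
  joint[2] = (-5.5637, 7.9458) + 2.4 * (0.7660, 0.6428) = (-5.5637 + 1.8385, 7.9458 + 1.5427) = (-3.7252, 9.4885)
End effector: (-3.7252, 9.4885)

Answer: -3.7252 9.4885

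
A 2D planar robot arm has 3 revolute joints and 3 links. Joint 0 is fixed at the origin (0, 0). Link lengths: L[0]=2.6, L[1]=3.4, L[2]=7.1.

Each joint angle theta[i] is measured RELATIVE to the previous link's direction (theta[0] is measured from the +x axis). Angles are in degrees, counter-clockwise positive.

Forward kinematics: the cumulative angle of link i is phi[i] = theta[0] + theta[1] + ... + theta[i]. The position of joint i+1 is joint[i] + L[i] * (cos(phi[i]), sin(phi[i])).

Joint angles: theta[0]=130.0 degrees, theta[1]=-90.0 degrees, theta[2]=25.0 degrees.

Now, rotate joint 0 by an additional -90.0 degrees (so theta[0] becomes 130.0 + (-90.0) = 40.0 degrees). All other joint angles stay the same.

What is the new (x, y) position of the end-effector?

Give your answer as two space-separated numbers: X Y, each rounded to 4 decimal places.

joint[0] = (0.0000, 0.0000)  (base)
link 0: phi[0] = 40 = 40 deg
  cos(40 deg) = 0.7660, sin(40 deg) = 0.6428
  joint[1] = (0.0000, 0.0000) + 2.6 * (0.7660, 0.6428) = (0.0000 + 1.9917, 0.0000 + 1.6712) = (1.9917, 1.6712)
link 1: phi[1] = 40 + -90 = -50 deg
  cos(-50 deg) = 0.6428, sin(-50 deg) = -0.7660
  joint[2] = (1.9917, 1.6712) + 3.4 * (0.6428, -0.7660) = (1.9917 + 2.1855, 1.6712 + -2.6046) = (4.1772, -0.9333)
link 2: phi[2] = 40 + -90 + 25 = -25 deg
  cos(-25 deg) = 0.9063, sin(-25 deg) = -0.4226
  joint[3] = (4.1772, -0.9333) + 7.1 * (0.9063, -0.4226) = (4.1772 + 6.4348, -0.9333 + -3.0006) = (10.6120, -3.9339)
End effector: (10.6120, -3.9339)

Answer: 10.6120 -3.9339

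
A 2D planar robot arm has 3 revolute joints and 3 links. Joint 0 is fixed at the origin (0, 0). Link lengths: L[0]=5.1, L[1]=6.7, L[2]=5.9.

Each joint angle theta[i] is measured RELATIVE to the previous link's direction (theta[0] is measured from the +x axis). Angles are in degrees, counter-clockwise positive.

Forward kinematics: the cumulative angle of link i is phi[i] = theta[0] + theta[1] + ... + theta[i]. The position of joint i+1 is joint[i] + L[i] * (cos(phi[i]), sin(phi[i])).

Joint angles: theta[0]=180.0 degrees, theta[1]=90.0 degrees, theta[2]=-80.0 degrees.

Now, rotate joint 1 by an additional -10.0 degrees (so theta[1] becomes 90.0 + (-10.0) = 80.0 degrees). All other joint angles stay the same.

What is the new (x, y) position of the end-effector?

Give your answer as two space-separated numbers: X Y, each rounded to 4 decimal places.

joint[0] = (0.0000, 0.0000)  (base)
link 0: phi[0] = 180 = 180 deg
  cos(180 deg) = -1.0000, sin(180 deg) = 0.0000
  joint[1] = (0.0000, 0.0000) + 5.1 * (-1.0000, 0.0000) = (0.0000 + -5.1000, 0.0000 + 0.0000) = (-5.1000, 0.0000)
link 1: phi[1] = 180 + 80 = 260 deg
  cos(260 deg) = -0.1736, sin(260 deg) = -0.9848
  joint[2] = (-5.1000, 0.0000) + 6.7 * (-0.1736, -0.9848) = (-5.1000 + -1.1634, 0.0000 + -6.5982) = (-6.2634, -6.5982)
link 2: phi[2] = 180 + 80 + -80 = 180 deg
  cos(180 deg) = -1.0000, sin(180 deg) = 0.0000
  joint[3] = (-6.2634, -6.5982) + 5.9 * (-1.0000, 0.0000) = (-6.2634 + -5.9000, -6.5982 + 0.0000) = (-12.1634, -6.5982)
End effector: (-12.1634, -6.5982)

Answer: -12.1634 -6.5982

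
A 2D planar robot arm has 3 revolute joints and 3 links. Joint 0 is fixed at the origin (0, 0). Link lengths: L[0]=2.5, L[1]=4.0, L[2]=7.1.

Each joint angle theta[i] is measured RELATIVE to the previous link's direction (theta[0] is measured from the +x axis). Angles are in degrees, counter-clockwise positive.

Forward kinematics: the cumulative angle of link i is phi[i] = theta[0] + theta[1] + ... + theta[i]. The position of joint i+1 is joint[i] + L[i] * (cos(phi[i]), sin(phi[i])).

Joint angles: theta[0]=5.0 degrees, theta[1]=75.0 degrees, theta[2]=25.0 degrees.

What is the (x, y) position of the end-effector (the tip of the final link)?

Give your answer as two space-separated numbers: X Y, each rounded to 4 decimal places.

Answer: 1.3475 11.0152

Derivation:
joint[0] = (0.0000, 0.0000)  (base)
link 0: phi[0] = 5 = 5 deg
  cos(5 deg) = 0.9962, sin(5 deg) = 0.0872
  joint[1] = (0.0000, 0.0000) + 2.5 * (0.9962, 0.0872) = (0.0000 + 2.4905, 0.0000 + 0.2179) = (2.4905, 0.2179)
link 1: phi[1] = 5 + 75 = 80 deg
  cos(80 deg) = 0.1736, sin(80 deg) = 0.9848
  joint[2] = (2.4905, 0.2179) + 4 * (0.1736, 0.9848) = (2.4905 + 0.6946, 0.2179 + 3.9392) = (3.1851, 4.1571)
link 2: phi[2] = 5 + 75 + 25 = 105 deg
  cos(105 deg) = -0.2588, sin(105 deg) = 0.9659
  joint[3] = (3.1851, 4.1571) + 7.1 * (-0.2588, 0.9659) = (3.1851 + -1.8376, 4.1571 + 6.8581) = (1.3475, 11.0152)
End effector: (1.3475, 11.0152)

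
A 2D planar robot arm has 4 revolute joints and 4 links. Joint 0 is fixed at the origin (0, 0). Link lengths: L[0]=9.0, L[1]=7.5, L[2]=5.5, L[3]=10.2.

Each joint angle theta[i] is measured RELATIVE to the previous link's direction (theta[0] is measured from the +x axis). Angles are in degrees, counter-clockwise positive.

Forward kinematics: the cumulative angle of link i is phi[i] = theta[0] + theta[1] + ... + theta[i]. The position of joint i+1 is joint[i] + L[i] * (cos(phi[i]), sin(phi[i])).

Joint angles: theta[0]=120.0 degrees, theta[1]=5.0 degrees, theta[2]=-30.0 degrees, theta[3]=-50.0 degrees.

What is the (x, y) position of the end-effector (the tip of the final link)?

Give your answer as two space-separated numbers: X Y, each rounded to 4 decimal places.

Answer: -2.0687 26.6294

Derivation:
joint[0] = (0.0000, 0.0000)  (base)
link 0: phi[0] = 120 = 120 deg
  cos(120 deg) = -0.5000, sin(120 deg) = 0.8660
  joint[1] = (0.0000, 0.0000) + 9 * (-0.5000, 0.8660) = (0.0000 + -4.5000, 0.0000 + 7.7942) = (-4.5000, 7.7942)
link 1: phi[1] = 120 + 5 = 125 deg
  cos(125 deg) = -0.5736, sin(125 deg) = 0.8192
  joint[2] = (-4.5000, 7.7942) + 7.5 * (-0.5736, 0.8192) = (-4.5000 + -4.3018, 7.7942 + 6.1436) = (-8.8018, 13.9379)
link 2: phi[2] = 120 + 5 + -30 = 95 deg
  cos(95 deg) = -0.0872, sin(95 deg) = 0.9962
  joint[3] = (-8.8018, 13.9379) + 5.5 * (-0.0872, 0.9962) = (-8.8018 + -0.4794, 13.9379 + 5.4791) = (-9.2812, 19.4169)
link 3: phi[3] = 120 + 5 + -30 + -50 = 45 deg
  cos(45 deg) = 0.7071, sin(45 deg) = 0.7071
  joint[4] = (-9.2812, 19.4169) + 10.2 * (0.7071, 0.7071) = (-9.2812 + 7.2125, 19.4169 + 7.2125) = (-2.0687, 26.6294)
End effector: (-2.0687, 26.6294)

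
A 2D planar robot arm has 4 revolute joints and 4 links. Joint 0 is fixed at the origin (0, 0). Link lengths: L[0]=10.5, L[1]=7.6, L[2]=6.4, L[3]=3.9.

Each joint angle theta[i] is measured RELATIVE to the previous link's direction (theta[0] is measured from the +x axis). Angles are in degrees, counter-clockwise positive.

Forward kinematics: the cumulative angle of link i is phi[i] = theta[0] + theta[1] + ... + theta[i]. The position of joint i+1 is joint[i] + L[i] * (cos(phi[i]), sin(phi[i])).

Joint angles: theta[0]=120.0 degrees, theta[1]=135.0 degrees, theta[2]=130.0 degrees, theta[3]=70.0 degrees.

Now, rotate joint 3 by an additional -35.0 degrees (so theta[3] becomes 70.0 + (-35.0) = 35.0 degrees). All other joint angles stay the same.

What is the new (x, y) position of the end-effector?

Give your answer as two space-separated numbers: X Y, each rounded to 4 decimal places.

joint[0] = (0.0000, 0.0000)  (base)
link 0: phi[0] = 120 = 120 deg
  cos(120 deg) = -0.5000, sin(120 deg) = 0.8660
  joint[1] = (0.0000, 0.0000) + 10.5 * (-0.5000, 0.8660) = (0.0000 + -5.2500, 0.0000 + 9.0933) = (-5.2500, 9.0933)
link 1: phi[1] = 120 + 135 = 255 deg
  cos(255 deg) = -0.2588, sin(255 deg) = -0.9659
  joint[2] = (-5.2500, 9.0933) + 7.6 * (-0.2588, -0.9659) = (-5.2500 + -1.9670, 9.0933 + -7.3410) = (-7.2170, 1.7522)
link 2: phi[2] = 120 + 135 + 130 = 385 deg
  cos(385 deg) = 0.9063, sin(385 deg) = 0.4226
  joint[3] = (-7.2170, 1.7522) + 6.4 * (0.9063, 0.4226) = (-7.2170 + 5.8004, 1.7522 + 2.7048) = (-1.4167, 4.4570)
link 3: phi[3] = 120 + 135 + 130 + 35 = 420 deg
  cos(420 deg) = 0.5000, sin(420 deg) = 0.8660
  joint[4] = (-1.4167, 4.4570) + 3.9 * (0.5000, 0.8660) = (-1.4167 + 1.9500, 4.4570 + 3.3775) = (0.5333, 7.8345)
End effector: (0.5333, 7.8345)

Answer: 0.5333 7.8345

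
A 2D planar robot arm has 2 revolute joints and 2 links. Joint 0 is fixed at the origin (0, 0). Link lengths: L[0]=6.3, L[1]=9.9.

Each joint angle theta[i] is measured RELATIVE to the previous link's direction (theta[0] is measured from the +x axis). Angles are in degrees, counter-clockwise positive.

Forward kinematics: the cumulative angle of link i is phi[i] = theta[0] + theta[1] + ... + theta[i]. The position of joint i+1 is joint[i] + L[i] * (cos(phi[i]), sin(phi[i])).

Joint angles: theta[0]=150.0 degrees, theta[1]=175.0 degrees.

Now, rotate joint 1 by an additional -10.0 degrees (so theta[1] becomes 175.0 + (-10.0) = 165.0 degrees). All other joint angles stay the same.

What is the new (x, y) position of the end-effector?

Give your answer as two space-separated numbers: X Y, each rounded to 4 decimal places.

joint[0] = (0.0000, 0.0000)  (base)
link 0: phi[0] = 150 = 150 deg
  cos(150 deg) = -0.8660, sin(150 deg) = 0.5000
  joint[1] = (0.0000, 0.0000) + 6.3 * (-0.8660, 0.5000) = (0.0000 + -5.4560, 0.0000 + 3.1500) = (-5.4560, 3.1500)
link 1: phi[1] = 150 + 165 = 315 deg
  cos(315 deg) = 0.7071, sin(315 deg) = -0.7071
  joint[2] = (-5.4560, 3.1500) + 9.9 * (0.7071, -0.7071) = (-5.4560 + 7.0004, 3.1500 + -7.0004) = (1.5444, -3.8504)
End effector: (1.5444, -3.8504)

Answer: 1.5444 -3.8504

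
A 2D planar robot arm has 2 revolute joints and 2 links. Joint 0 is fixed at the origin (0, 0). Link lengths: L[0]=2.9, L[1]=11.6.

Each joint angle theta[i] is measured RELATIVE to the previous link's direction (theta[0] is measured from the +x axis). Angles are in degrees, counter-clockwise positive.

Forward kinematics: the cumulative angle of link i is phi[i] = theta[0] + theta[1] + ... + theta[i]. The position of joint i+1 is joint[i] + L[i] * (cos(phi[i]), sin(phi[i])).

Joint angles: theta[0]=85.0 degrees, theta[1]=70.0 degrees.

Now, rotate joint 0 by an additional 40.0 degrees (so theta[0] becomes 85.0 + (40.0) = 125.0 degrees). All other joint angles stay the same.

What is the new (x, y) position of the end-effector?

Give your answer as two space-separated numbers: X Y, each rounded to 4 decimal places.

Answer: -12.8681 -0.6268

Derivation:
joint[0] = (0.0000, 0.0000)  (base)
link 0: phi[0] = 125 = 125 deg
  cos(125 deg) = -0.5736, sin(125 deg) = 0.8192
  joint[1] = (0.0000, 0.0000) + 2.9 * (-0.5736, 0.8192) = (0.0000 + -1.6634, 0.0000 + 2.3755) = (-1.6634, 2.3755)
link 1: phi[1] = 125 + 70 = 195 deg
  cos(195 deg) = -0.9659, sin(195 deg) = -0.2588
  joint[2] = (-1.6634, 2.3755) + 11.6 * (-0.9659, -0.2588) = (-1.6634 + -11.2047, 2.3755 + -3.0023) = (-12.8681, -0.6268)
End effector: (-12.8681, -0.6268)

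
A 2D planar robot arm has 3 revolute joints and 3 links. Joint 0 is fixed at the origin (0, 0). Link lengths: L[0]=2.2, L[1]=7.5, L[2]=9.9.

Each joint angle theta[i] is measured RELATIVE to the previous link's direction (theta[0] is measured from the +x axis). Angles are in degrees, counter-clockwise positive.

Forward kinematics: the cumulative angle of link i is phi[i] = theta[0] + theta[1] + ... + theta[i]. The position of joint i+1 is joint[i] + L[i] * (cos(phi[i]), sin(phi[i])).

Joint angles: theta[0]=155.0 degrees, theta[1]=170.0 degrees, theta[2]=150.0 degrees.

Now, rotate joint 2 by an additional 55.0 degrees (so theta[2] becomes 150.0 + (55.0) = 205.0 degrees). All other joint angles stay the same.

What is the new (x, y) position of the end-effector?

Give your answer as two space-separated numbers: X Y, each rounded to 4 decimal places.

Answer: -5.5998 -1.6529

Derivation:
joint[0] = (0.0000, 0.0000)  (base)
link 0: phi[0] = 155 = 155 deg
  cos(155 deg) = -0.9063, sin(155 deg) = 0.4226
  joint[1] = (0.0000, 0.0000) + 2.2 * (-0.9063, 0.4226) = (0.0000 + -1.9939, 0.0000 + 0.9298) = (-1.9939, 0.9298)
link 1: phi[1] = 155 + 170 = 325 deg
  cos(325 deg) = 0.8192, sin(325 deg) = -0.5736
  joint[2] = (-1.9939, 0.9298) + 7.5 * (0.8192, -0.5736) = (-1.9939 + 6.1436, 0.9298 + -4.3018) = (4.1498, -3.3721)
link 2: phi[2] = 155 + 170 + 205 = 530 deg
  cos(530 deg) = -0.9848, sin(530 deg) = 0.1736
  joint[3] = (4.1498, -3.3721) + 9.9 * (-0.9848, 0.1736) = (4.1498 + -9.7496, -3.3721 + 1.7191) = (-5.5998, -1.6529)
End effector: (-5.5998, -1.6529)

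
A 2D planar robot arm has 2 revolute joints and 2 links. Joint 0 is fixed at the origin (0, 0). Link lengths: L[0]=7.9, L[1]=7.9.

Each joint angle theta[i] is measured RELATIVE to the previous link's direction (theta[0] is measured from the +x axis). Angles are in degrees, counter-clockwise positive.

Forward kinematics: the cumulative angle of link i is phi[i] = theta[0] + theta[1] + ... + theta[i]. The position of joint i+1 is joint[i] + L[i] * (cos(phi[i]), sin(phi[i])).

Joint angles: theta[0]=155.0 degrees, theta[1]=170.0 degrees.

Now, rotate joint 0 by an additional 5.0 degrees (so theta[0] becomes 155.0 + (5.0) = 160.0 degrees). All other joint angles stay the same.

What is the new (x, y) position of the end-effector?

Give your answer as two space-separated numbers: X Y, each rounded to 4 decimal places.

joint[0] = (0.0000, 0.0000)  (base)
link 0: phi[0] = 160 = 160 deg
  cos(160 deg) = -0.9397, sin(160 deg) = 0.3420
  joint[1] = (0.0000, 0.0000) + 7.9 * (-0.9397, 0.3420) = (0.0000 + -7.4236, 0.0000 + 2.7020) = (-7.4236, 2.7020)
link 1: phi[1] = 160 + 170 = 330 deg
  cos(330 deg) = 0.8660, sin(330 deg) = -0.5000
  joint[2] = (-7.4236, 2.7020) + 7.9 * (0.8660, -0.5000) = (-7.4236 + 6.8416, 2.7020 + -3.9500) = (-0.5820, -1.2480)
End effector: (-0.5820, -1.2480)

Answer: -0.5820 -1.2480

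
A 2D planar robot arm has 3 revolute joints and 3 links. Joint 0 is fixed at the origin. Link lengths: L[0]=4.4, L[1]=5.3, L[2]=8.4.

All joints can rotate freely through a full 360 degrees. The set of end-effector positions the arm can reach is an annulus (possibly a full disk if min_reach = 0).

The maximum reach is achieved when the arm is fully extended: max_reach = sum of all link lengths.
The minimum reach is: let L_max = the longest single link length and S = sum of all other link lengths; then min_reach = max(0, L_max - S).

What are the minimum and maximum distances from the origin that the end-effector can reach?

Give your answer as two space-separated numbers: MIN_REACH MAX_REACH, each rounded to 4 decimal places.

Answer: 0.0000 18.1000

Derivation:
Link lengths: [4.4, 5.3, 8.4]
max_reach = 4.4 + 5.3 + 8.4 = 18.1
L_max = max([4.4, 5.3, 8.4]) = 8.4
S (sum of others) = 18.1 - 8.4 = 9.7
min_reach = max(0, 8.4 - 9.7) = max(0, -1.3) = 0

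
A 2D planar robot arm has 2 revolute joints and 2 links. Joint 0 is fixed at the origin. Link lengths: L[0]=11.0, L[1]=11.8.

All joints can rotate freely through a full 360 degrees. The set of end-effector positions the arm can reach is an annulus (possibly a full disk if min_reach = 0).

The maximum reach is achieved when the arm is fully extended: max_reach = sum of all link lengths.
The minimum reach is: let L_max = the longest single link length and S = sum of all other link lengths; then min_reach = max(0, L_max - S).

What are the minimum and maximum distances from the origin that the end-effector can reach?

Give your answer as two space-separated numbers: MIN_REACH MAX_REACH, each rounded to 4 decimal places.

Answer: 0.8000 22.8000

Derivation:
Link lengths: [11.0, 11.8]
max_reach = 11 + 11.8 = 22.8
L_max = max([11.0, 11.8]) = 11.8
S (sum of others) = 22.8 - 11.8 = 11
min_reach = max(0, 11.8 - 11) = max(0, 0.8) = 0.8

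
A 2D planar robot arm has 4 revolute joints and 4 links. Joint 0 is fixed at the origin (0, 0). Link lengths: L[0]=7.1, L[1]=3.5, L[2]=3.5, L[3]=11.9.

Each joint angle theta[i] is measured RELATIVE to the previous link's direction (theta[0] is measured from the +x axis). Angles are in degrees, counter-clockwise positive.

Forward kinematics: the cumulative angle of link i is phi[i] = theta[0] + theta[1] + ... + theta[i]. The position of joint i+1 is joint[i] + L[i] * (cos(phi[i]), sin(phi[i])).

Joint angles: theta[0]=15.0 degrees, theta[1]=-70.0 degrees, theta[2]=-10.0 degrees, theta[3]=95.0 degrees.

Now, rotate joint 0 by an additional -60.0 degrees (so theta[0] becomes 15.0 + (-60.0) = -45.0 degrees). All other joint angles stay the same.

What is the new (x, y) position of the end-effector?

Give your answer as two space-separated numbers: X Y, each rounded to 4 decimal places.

joint[0] = (0.0000, 0.0000)  (base)
link 0: phi[0] = -45 = -45 deg
  cos(-45 deg) = 0.7071, sin(-45 deg) = -0.7071
  joint[1] = (0.0000, 0.0000) + 7.1 * (0.7071, -0.7071) = (0.0000 + 5.0205, 0.0000 + -5.0205) = (5.0205, -5.0205)
link 1: phi[1] = -45 + -70 = -115 deg
  cos(-115 deg) = -0.4226, sin(-115 deg) = -0.9063
  joint[2] = (5.0205, -5.0205) + 3.5 * (-0.4226, -0.9063) = (5.0205 + -1.4792, -5.0205 + -3.1721) = (3.5413, -8.1925)
link 2: phi[2] = -45 + -70 + -10 = -125 deg
  cos(-125 deg) = -0.5736, sin(-125 deg) = -0.8192
  joint[3] = (3.5413, -8.1925) + 3.5 * (-0.5736, -0.8192) = (3.5413 + -2.0075, -8.1925 + -2.8670) = (1.5338, -11.0596)
link 3: phi[3] = -45 + -70 + -10 + 95 = -30 deg
  cos(-30 deg) = 0.8660, sin(-30 deg) = -0.5000
  joint[4] = (1.5338, -11.0596) + 11.9 * (0.8660, -0.5000) = (1.5338 + 10.3057, -11.0596 + -5.9500) = (11.8395, -17.0096)
End effector: (11.8395, -17.0096)

Answer: 11.8395 -17.0096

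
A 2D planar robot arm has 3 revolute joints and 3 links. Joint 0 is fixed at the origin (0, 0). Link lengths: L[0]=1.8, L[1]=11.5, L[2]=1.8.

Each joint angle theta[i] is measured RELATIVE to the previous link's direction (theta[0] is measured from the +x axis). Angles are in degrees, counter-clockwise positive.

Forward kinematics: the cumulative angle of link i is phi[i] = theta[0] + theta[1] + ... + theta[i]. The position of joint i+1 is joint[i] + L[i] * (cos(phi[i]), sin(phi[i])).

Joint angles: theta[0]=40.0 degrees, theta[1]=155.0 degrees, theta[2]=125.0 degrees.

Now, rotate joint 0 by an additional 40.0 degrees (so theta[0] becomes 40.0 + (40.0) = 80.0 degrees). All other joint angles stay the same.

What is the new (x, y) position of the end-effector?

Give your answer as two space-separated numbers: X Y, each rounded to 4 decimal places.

joint[0] = (0.0000, 0.0000)  (base)
link 0: phi[0] = 80 = 80 deg
  cos(80 deg) = 0.1736, sin(80 deg) = 0.9848
  joint[1] = (0.0000, 0.0000) + 1.8 * (0.1736, 0.9848) = (0.0000 + 0.3126, 0.0000 + 1.7727) = (0.3126, 1.7727)
link 1: phi[1] = 80 + 155 = 235 deg
  cos(235 deg) = -0.5736, sin(235 deg) = -0.8192
  joint[2] = (0.3126, 1.7727) + 11.5 * (-0.5736, -0.8192) = (0.3126 + -6.5961, 1.7727 + -9.4202) = (-6.2836, -7.6476)
link 2: phi[2] = 80 + 155 + 125 = 360 deg
  cos(360 deg) = 1.0000, sin(360 deg) = -0.0000
  joint[3] = (-6.2836, -7.6476) + 1.8 * (1.0000, -0.0000) = (-6.2836 + 1.8000, -7.6476 + -0.0000) = (-4.4836, -7.6476)
End effector: (-4.4836, -7.6476)

Answer: -4.4836 -7.6476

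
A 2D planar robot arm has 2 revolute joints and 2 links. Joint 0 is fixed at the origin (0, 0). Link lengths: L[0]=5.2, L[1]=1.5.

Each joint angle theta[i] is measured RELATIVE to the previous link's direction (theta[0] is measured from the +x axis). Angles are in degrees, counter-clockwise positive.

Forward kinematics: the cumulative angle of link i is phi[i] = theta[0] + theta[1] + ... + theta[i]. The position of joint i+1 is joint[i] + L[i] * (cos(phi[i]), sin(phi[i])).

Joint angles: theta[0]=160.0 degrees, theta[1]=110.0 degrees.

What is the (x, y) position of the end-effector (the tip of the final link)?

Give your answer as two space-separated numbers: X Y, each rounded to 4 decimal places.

joint[0] = (0.0000, 0.0000)  (base)
link 0: phi[0] = 160 = 160 deg
  cos(160 deg) = -0.9397, sin(160 deg) = 0.3420
  joint[1] = (0.0000, 0.0000) + 5.2 * (-0.9397, 0.3420) = (0.0000 + -4.8864, 0.0000 + 1.7785) = (-4.8864, 1.7785)
link 1: phi[1] = 160 + 110 = 270 deg
  cos(270 deg) = -0.0000, sin(270 deg) = -1.0000
  joint[2] = (-4.8864, 1.7785) + 1.5 * (-0.0000, -1.0000) = (-4.8864 + -0.0000, 1.7785 + -1.5000) = (-4.8864, 0.2785)
End effector: (-4.8864, 0.2785)

Answer: -4.8864 0.2785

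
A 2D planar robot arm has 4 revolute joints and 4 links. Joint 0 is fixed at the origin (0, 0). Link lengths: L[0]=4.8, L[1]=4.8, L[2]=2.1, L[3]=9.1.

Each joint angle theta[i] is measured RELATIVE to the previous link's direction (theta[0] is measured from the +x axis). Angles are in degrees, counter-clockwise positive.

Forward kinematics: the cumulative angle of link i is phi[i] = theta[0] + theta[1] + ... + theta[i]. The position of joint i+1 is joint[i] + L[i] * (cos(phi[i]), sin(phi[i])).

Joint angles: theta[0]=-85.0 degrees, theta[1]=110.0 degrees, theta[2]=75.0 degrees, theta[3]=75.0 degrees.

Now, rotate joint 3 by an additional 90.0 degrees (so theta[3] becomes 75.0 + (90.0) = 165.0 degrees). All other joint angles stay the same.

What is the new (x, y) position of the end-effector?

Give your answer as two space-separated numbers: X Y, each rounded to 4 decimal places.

Answer: 3.6108 -9.7504

Derivation:
joint[0] = (0.0000, 0.0000)  (base)
link 0: phi[0] = -85 = -85 deg
  cos(-85 deg) = 0.0872, sin(-85 deg) = -0.9962
  joint[1] = (0.0000, 0.0000) + 4.8 * (0.0872, -0.9962) = (0.0000 + 0.4183, 0.0000 + -4.7817) = (0.4183, -4.7817)
link 1: phi[1] = -85 + 110 = 25 deg
  cos(25 deg) = 0.9063, sin(25 deg) = 0.4226
  joint[2] = (0.4183, -4.7817) + 4.8 * (0.9063, 0.4226) = (0.4183 + 4.3503, -4.7817 + 2.0286) = (4.7686, -2.7532)
link 2: phi[2] = -85 + 110 + 75 = 100 deg
  cos(100 deg) = -0.1736, sin(100 deg) = 0.9848
  joint[3] = (4.7686, -2.7532) + 2.1 * (-0.1736, 0.9848) = (4.7686 + -0.3647, -2.7532 + 2.0681) = (4.4040, -0.6851)
link 3: phi[3] = -85 + 110 + 75 + 165 = 265 deg
  cos(265 deg) = -0.0872, sin(265 deg) = -0.9962
  joint[4] = (4.4040, -0.6851) + 9.1 * (-0.0872, -0.9962) = (4.4040 + -0.7931, -0.6851 + -9.0654) = (3.6108, -9.7504)
End effector: (3.6108, -9.7504)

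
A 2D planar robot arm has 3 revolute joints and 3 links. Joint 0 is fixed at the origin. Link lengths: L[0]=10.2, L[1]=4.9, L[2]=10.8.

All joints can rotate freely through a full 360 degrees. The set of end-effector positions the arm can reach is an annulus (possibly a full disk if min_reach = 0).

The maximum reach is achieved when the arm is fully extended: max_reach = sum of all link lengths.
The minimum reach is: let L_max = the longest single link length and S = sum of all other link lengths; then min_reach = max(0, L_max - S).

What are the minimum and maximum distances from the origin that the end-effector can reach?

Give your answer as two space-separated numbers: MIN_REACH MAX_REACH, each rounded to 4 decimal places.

Link lengths: [10.2, 4.9, 10.8]
max_reach = 10.2 + 4.9 + 10.8 = 25.9
L_max = max([10.2, 4.9, 10.8]) = 10.8
S (sum of others) = 25.9 - 10.8 = 15.1
min_reach = max(0, 10.8 - 15.1) = max(0, -4.3) = 0

Answer: 0.0000 25.9000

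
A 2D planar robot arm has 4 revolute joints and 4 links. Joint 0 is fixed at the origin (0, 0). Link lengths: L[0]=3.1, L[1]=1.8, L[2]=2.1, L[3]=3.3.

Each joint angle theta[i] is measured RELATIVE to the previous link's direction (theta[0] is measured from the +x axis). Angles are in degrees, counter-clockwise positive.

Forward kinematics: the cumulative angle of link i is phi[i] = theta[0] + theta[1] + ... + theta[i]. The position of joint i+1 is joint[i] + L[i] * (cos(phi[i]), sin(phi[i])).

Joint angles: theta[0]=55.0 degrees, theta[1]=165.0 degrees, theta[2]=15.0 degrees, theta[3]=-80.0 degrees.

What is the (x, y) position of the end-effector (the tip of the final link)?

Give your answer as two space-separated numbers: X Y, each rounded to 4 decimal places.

Answer: -3.7961 1.0568

Derivation:
joint[0] = (0.0000, 0.0000)  (base)
link 0: phi[0] = 55 = 55 deg
  cos(55 deg) = 0.5736, sin(55 deg) = 0.8192
  joint[1] = (0.0000, 0.0000) + 3.1 * (0.5736, 0.8192) = (0.0000 + 1.7781, 0.0000 + 2.5394) = (1.7781, 2.5394)
link 1: phi[1] = 55 + 165 = 220 deg
  cos(220 deg) = -0.7660, sin(220 deg) = -0.6428
  joint[2] = (1.7781, 2.5394) + 1.8 * (-0.7660, -0.6428) = (1.7781 + -1.3789, 2.5394 + -1.1570) = (0.3992, 1.3824)
link 2: phi[2] = 55 + 165 + 15 = 235 deg
  cos(235 deg) = -0.5736, sin(235 deg) = -0.8192
  joint[3] = (0.3992, 1.3824) + 2.1 * (-0.5736, -0.8192) = (0.3992 + -1.2045, 1.3824 + -1.7202) = (-0.8053, -0.3379)
link 3: phi[3] = 55 + 165 + 15 + -80 = 155 deg
  cos(155 deg) = -0.9063, sin(155 deg) = 0.4226
  joint[4] = (-0.8053, -0.3379) + 3.3 * (-0.9063, 0.4226) = (-0.8053 + -2.9908, -0.3379 + 1.3946) = (-3.7961, 1.0568)
End effector: (-3.7961, 1.0568)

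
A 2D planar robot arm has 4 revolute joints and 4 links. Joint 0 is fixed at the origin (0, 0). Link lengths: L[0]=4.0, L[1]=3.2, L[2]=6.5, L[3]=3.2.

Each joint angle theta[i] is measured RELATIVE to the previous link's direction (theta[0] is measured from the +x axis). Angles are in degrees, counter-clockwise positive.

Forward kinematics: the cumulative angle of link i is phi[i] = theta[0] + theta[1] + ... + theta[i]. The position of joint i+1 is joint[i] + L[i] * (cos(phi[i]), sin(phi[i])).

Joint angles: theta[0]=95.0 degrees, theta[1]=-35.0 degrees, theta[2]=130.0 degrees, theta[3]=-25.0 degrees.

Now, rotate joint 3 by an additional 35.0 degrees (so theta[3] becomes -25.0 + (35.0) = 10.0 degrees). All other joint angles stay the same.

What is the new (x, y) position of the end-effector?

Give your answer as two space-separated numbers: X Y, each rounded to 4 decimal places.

Answer: -8.1569 4.5329

Derivation:
joint[0] = (0.0000, 0.0000)  (base)
link 0: phi[0] = 95 = 95 deg
  cos(95 deg) = -0.0872, sin(95 deg) = 0.9962
  joint[1] = (0.0000, 0.0000) + 4 * (-0.0872, 0.9962) = (0.0000 + -0.3486, 0.0000 + 3.9848) = (-0.3486, 3.9848)
link 1: phi[1] = 95 + -35 = 60 deg
  cos(60 deg) = 0.5000, sin(60 deg) = 0.8660
  joint[2] = (-0.3486, 3.9848) + 3.2 * (0.5000, 0.8660) = (-0.3486 + 1.6000, 3.9848 + 2.7713) = (1.2514, 6.7561)
link 2: phi[2] = 95 + -35 + 130 = 190 deg
  cos(190 deg) = -0.9848, sin(190 deg) = -0.1736
  joint[3] = (1.2514, 6.7561) + 6.5 * (-0.9848, -0.1736) = (1.2514 + -6.4013, 6.7561 + -1.1287) = (-5.1499, 5.6273)
link 3: phi[3] = 95 + -35 + 130 + 10 = 200 deg
  cos(200 deg) = -0.9397, sin(200 deg) = -0.3420
  joint[4] = (-5.1499, 5.6273) + 3.2 * (-0.9397, -0.3420) = (-5.1499 + -3.0070, 5.6273 + -1.0945) = (-8.1569, 4.5329)
End effector: (-8.1569, 4.5329)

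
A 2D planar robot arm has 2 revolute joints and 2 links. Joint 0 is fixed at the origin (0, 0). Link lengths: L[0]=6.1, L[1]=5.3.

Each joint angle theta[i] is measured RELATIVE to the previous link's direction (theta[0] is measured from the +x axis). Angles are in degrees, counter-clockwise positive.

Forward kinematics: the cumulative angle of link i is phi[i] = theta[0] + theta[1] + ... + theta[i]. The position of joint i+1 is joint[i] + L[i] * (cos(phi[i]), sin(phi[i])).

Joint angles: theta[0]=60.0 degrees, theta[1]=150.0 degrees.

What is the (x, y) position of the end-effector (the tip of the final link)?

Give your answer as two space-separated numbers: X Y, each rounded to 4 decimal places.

Answer: -1.5399 2.6328

Derivation:
joint[0] = (0.0000, 0.0000)  (base)
link 0: phi[0] = 60 = 60 deg
  cos(60 deg) = 0.5000, sin(60 deg) = 0.8660
  joint[1] = (0.0000, 0.0000) + 6.1 * (0.5000, 0.8660) = (0.0000 + 3.0500, 0.0000 + 5.2828) = (3.0500, 5.2828)
link 1: phi[1] = 60 + 150 = 210 deg
  cos(210 deg) = -0.8660, sin(210 deg) = -0.5000
  joint[2] = (3.0500, 5.2828) + 5.3 * (-0.8660, -0.5000) = (3.0500 + -4.5899, 5.2828 + -2.6500) = (-1.5399, 2.6328)
End effector: (-1.5399, 2.6328)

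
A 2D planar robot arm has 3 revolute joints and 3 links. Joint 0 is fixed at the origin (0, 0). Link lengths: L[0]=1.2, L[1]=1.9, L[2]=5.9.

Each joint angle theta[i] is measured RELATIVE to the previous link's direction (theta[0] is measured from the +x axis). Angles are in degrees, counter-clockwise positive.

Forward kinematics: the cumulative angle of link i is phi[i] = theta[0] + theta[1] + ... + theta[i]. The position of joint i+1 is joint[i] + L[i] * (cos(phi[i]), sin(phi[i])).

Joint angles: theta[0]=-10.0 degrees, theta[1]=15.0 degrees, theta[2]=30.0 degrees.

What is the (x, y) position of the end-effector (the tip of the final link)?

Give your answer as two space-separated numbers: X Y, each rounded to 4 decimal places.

Answer: 7.9075 3.3413

Derivation:
joint[0] = (0.0000, 0.0000)  (base)
link 0: phi[0] = -10 = -10 deg
  cos(-10 deg) = 0.9848, sin(-10 deg) = -0.1736
  joint[1] = (0.0000, 0.0000) + 1.2 * (0.9848, -0.1736) = (0.0000 + 1.1818, 0.0000 + -0.2084) = (1.1818, -0.2084)
link 1: phi[1] = -10 + 15 = 5 deg
  cos(5 deg) = 0.9962, sin(5 deg) = 0.0872
  joint[2] = (1.1818, -0.2084) + 1.9 * (0.9962, 0.0872) = (1.1818 + 1.8928, -0.2084 + 0.1656) = (3.0745, -0.0428)
link 2: phi[2] = -10 + 15 + 30 = 35 deg
  cos(35 deg) = 0.8192, sin(35 deg) = 0.5736
  joint[3] = (3.0745, -0.0428) + 5.9 * (0.8192, 0.5736) = (3.0745 + 4.8330, -0.0428 + 3.3841) = (7.9075, 3.3413)
End effector: (7.9075, 3.3413)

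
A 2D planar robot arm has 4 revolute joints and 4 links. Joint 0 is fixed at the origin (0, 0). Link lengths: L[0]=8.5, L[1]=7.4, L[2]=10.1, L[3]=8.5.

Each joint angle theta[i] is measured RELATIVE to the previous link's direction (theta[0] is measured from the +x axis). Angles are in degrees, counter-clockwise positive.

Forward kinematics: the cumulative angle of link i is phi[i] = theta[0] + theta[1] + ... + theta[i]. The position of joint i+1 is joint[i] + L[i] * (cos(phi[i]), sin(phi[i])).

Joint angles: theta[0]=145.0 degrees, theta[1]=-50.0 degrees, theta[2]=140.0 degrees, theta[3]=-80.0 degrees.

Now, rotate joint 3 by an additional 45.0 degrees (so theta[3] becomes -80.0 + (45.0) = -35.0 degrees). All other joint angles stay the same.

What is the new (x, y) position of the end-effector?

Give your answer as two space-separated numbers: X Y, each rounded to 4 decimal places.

Answer: -21.3883 1.0666

Derivation:
joint[0] = (0.0000, 0.0000)  (base)
link 0: phi[0] = 145 = 145 deg
  cos(145 deg) = -0.8192, sin(145 deg) = 0.5736
  joint[1] = (0.0000, 0.0000) + 8.5 * (-0.8192, 0.5736) = (0.0000 + -6.9628, 0.0000 + 4.8754) = (-6.9628, 4.8754)
link 1: phi[1] = 145 + -50 = 95 deg
  cos(95 deg) = -0.0872, sin(95 deg) = 0.9962
  joint[2] = (-6.9628, 4.8754) + 7.4 * (-0.0872, 0.9962) = (-6.9628 + -0.6450, 4.8754 + 7.3718) = (-7.6077, 12.2472)
link 2: phi[2] = 145 + -50 + 140 = 235 deg
  cos(235 deg) = -0.5736, sin(235 deg) = -0.8192
  joint[3] = (-7.6077, 12.2472) + 10.1 * (-0.5736, -0.8192) = (-7.6077 + -5.7931, 12.2472 + -8.2734) = (-13.4009, 3.9738)
link 3: phi[3] = 145 + -50 + 140 + -35 = 200 deg
  cos(200 deg) = -0.9397, sin(200 deg) = -0.3420
  joint[4] = (-13.4009, 3.9738) + 8.5 * (-0.9397, -0.3420) = (-13.4009 + -7.9874, 3.9738 + -2.9072) = (-21.3883, 1.0666)
End effector: (-21.3883, 1.0666)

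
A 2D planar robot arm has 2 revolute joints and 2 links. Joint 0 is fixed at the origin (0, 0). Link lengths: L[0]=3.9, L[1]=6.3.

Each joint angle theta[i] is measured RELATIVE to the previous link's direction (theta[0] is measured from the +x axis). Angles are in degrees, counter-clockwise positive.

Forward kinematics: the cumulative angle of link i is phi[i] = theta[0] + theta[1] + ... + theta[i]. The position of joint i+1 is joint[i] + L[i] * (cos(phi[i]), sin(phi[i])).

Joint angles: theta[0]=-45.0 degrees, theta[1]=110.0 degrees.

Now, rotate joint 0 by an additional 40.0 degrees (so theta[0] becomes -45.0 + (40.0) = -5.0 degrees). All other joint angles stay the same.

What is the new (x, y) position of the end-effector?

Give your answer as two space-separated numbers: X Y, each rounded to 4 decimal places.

Answer: 2.2546 5.7454

Derivation:
joint[0] = (0.0000, 0.0000)  (base)
link 0: phi[0] = -5 = -5 deg
  cos(-5 deg) = 0.9962, sin(-5 deg) = -0.0872
  joint[1] = (0.0000, 0.0000) + 3.9 * (0.9962, -0.0872) = (0.0000 + 3.8852, 0.0000 + -0.3399) = (3.8852, -0.3399)
link 1: phi[1] = -5 + 110 = 105 deg
  cos(105 deg) = -0.2588, sin(105 deg) = 0.9659
  joint[2] = (3.8852, -0.3399) + 6.3 * (-0.2588, 0.9659) = (3.8852 + -1.6306, -0.3399 + 6.0853) = (2.2546, 5.7454)
End effector: (2.2546, 5.7454)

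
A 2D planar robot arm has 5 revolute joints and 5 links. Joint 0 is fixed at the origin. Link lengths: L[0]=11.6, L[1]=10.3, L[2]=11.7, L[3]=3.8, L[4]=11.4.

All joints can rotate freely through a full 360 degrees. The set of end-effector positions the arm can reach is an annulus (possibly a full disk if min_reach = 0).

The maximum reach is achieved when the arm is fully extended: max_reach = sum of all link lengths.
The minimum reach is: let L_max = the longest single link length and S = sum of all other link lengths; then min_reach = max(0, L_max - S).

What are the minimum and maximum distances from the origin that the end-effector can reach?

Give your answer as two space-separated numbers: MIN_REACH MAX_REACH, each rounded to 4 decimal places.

Answer: 0.0000 48.8000

Derivation:
Link lengths: [11.6, 10.3, 11.7, 3.8, 11.4]
max_reach = 11.6 + 10.3 + 11.7 + 3.8 + 11.4 = 48.8
L_max = max([11.6, 10.3, 11.7, 3.8, 11.4]) = 11.7
S (sum of others) = 48.8 - 11.7 = 37.1
min_reach = max(0, 11.7 - 37.1) = max(0, -25.4) = 0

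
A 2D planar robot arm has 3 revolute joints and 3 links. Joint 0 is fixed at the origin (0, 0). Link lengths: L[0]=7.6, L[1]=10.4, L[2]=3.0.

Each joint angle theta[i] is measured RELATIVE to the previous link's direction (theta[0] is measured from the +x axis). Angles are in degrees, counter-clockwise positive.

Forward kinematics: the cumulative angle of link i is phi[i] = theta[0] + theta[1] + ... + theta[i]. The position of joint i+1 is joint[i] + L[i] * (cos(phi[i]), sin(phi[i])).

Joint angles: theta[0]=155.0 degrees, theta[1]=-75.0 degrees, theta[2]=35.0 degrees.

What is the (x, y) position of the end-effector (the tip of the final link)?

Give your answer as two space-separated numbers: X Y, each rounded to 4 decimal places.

Answer: -6.3499 16.1728

Derivation:
joint[0] = (0.0000, 0.0000)  (base)
link 0: phi[0] = 155 = 155 deg
  cos(155 deg) = -0.9063, sin(155 deg) = 0.4226
  joint[1] = (0.0000, 0.0000) + 7.6 * (-0.9063, 0.4226) = (0.0000 + -6.8879, 0.0000 + 3.2119) = (-6.8879, 3.2119)
link 1: phi[1] = 155 + -75 = 80 deg
  cos(80 deg) = 0.1736, sin(80 deg) = 0.9848
  joint[2] = (-6.8879, 3.2119) + 10.4 * (0.1736, 0.9848) = (-6.8879 + 1.8059, 3.2119 + 10.2420) = (-5.0820, 13.4539)
link 2: phi[2] = 155 + -75 + 35 = 115 deg
  cos(115 deg) = -0.4226, sin(115 deg) = 0.9063
  joint[3] = (-5.0820, 13.4539) + 3 * (-0.4226, 0.9063) = (-5.0820 + -1.2679, 13.4539 + 2.7189) = (-6.3499, 16.1728)
End effector: (-6.3499, 16.1728)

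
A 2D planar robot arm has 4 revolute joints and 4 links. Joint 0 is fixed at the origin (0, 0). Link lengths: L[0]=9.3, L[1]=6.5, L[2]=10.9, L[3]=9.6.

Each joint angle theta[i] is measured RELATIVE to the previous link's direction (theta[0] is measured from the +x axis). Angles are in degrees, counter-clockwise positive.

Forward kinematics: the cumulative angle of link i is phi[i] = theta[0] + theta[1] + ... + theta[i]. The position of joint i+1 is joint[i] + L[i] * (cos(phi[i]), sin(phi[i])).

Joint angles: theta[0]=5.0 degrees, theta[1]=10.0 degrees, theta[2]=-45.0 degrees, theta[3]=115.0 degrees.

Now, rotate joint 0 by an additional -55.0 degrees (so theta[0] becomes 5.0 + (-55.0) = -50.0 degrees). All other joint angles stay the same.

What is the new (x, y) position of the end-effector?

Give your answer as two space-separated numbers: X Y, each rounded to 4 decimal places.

Answer: 20.2211 -17.3609

Derivation:
joint[0] = (0.0000, 0.0000)  (base)
link 0: phi[0] = -50 = -50 deg
  cos(-50 deg) = 0.6428, sin(-50 deg) = -0.7660
  joint[1] = (0.0000, 0.0000) + 9.3 * (0.6428, -0.7660) = (0.0000 + 5.9779, 0.0000 + -7.1242) = (5.9779, -7.1242)
link 1: phi[1] = -50 + 10 = -40 deg
  cos(-40 deg) = 0.7660, sin(-40 deg) = -0.6428
  joint[2] = (5.9779, -7.1242) + 6.5 * (0.7660, -0.6428) = (5.9779 + 4.9793, -7.1242 + -4.1781) = (10.9572, -11.3023)
link 2: phi[2] = -50 + 10 + -45 = -85 deg
  cos(-85 deg) = 0.0872, sin(-85 deg) = -0.9962
  joint[3] = (10.9572, -11.3023) + 10.9 * (0.0872, -0.9962) = (10.9572 + 0.9500, -11.3023 + -10.8585) = (11.9072, -22.1609)
link 3: phi[3] = -50 + 10 + -45 + 115 = 30 deg
  cos(30 deg) = 0.8660, sin(30 deg) = 0.5000
  joint[4] = (11.9072, -22.1609) + 9.6 * (0.8660, 0.5000) = (11.9072 + 8.3138, -22.1609 + 4.8000) = (20.2211, -17.3609)
End effector: (20.2211, -17.3609)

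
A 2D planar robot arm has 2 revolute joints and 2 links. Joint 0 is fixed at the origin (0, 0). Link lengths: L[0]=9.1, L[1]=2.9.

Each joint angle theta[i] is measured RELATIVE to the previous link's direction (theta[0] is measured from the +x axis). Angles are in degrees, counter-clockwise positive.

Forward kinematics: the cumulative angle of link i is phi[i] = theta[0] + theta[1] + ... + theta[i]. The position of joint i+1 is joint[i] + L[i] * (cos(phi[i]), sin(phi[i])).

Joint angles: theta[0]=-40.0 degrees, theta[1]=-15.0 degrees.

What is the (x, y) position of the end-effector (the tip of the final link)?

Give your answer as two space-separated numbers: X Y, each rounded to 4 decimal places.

Answer: 8.6344 -8.2249

Derivation:
joint[0] = (0.0000, 0.0000)  (base)
link 0: phi[0] = -40 = -40 deg
  cos(-40 deg) = 0.7660, sin(-40 deg) = -0.6428
  joint[1] = (0.0000, 0.0000) + 9.1 * (0.7660, -0.6428) = (0.0000 + 6.9710, 0.0000 + -5.8494) = (6.9710, -5.8494)
link 1: phi[1] = -40 + -15 = -55 deg
  cos(-55 deg) = 0.5736, sin(-55 deg) = -0.8192
  joint[2] = (6.9710, -5.8494) + 2.9 * (0.5736, -0.8192) = (6.9710 + 1.6634, -5.8494 + -2.3755) = (8.6344, -8.2249)
End effector: (8.6344, -8.2249)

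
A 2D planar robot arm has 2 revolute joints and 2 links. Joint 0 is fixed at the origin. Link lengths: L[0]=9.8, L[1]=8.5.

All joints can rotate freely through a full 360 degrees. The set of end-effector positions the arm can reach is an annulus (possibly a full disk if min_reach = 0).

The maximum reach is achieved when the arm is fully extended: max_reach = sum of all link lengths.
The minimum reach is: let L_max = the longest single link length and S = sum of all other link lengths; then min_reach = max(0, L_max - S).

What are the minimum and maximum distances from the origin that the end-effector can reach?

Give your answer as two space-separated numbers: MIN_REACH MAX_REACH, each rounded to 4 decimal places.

Link lengths: [9.8, 8.5]
max_reach = 9.8 + 8.5 = 18.3
L_max = max([9.8, 8.5]) = 9.8
S (sum of others) = 18.3 - 9.8 = 8.5
min_reach = max(0, 9.8 - 8.5) = max(0, 1.3) = 1.3

Answer: 1.3000 18.3000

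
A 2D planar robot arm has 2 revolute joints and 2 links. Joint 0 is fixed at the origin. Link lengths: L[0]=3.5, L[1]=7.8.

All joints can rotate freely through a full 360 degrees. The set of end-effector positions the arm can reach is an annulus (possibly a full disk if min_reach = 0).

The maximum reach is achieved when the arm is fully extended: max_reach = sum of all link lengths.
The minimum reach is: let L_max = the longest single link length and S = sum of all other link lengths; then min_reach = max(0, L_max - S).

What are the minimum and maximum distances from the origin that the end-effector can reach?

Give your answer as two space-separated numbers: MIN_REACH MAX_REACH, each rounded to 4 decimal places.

Answer: 4.3000 11.3000

Derivation:
Link lengths: [3.5, 7.8]
max_reach = 3.5 + 7.8 = 11.3
L_max = max([3.5, 7.8]) = 7.8
S (sum of others) = 11.3 - 7.8 = 3.5
min_reach = max(0, 7.8 - 3.5) = max(0, 4.3) = 4.3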